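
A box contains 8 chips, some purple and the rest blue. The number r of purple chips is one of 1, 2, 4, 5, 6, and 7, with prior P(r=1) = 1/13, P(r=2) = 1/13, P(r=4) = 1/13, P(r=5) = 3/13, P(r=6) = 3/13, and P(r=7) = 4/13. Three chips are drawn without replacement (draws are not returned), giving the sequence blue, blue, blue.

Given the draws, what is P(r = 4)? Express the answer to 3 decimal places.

0.065

Compute the likelihood of the observed sequence for each case: P(data | r = 1) = (7/8)(6/7)(5/6) = 5/8; P(data | r = 2) = (6/8)(5/7)(4/6) = 5/14; P(data | r = 4) = (4/8)(3/7)(2/6) = 1/14; P(data | r = 5) = (3/8)(2/7)(1/6) = 1/56; P(data | r = 6) = (2/8)(1/7)(0/6) = 0; P(data | r = 7) = (1/8)(0/7) = 0.
Weighting by the prior gives 1/13 · 5/8 = 5/104, 1/13 · 5/14 = 5/182, 1/13 · 1/14 = 1/182, 3/13 · 1/56 = 3/728, 3/13 · 0 = 0, 4/13 · 0 = 0; with total 31/364.
So P(r = 4 | data) = (1/182) / (31/364) = 2/31.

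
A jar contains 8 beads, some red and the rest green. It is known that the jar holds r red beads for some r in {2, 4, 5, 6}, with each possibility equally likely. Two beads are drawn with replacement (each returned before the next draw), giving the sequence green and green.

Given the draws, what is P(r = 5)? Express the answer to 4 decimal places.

0.1385

Under each hypothesis, the probability of the observed sequence is: P(data | r = 2) = (6/8)(6/8) = 9/16; P(data | r = 4) = (4/8)(4/8) = 1/4; P(data | r = 5) = (3/8)(3/8) = 9/64; P(data | r = 6) = (2/8)(2/8) = 1/16.
The prior-weighted likelihoods are 1/4 · 9/16 = 9/64, 1/4 · 1/4 = 1/16, 1/4 · 9/64 = 9/256, 1/4 · 1/16 = 1/64; summing to 65/256.
Therefore the posterior P(r = 5 | data) = (9/256) / (65/256) = 9/65.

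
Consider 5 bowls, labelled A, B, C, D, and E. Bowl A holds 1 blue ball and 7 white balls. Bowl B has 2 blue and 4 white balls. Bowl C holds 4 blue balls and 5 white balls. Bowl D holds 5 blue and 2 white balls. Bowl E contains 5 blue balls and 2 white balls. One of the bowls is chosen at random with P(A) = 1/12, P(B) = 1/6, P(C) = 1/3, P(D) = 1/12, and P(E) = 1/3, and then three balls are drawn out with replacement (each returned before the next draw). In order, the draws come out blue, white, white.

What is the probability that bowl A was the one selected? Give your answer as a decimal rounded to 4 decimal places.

0.0777

Compute the likelihood of the observed sequence for each case: P(data | bowl A) = (1/8)(7/8)(7/8) = 0.095703; P(data | bowl B) = (2/6)(4/6)(4/6) = 0.14815; P(data | bowl C) = (4/9)(5/9)(5/9) = 0.13717; P(data | bowl D) = (5/7)(2/7)(2/7) = 0.058309; P(data | bowl E) = (5/7)(2/7)(2/7) = 0.058309.
The prior-weighted likelihoods are 1/12 · 0.095703 = 0.0079753, 1/6 · 0.14815 = 0.024691, 1/3 · 0.13717 = 0.045725, 1/12 · 0.058309 = 0.0048591, 1/3 · 0.058309 = 0.019436; summing to 0.10269.
Therefore the posterior P(bowl A | data) = (0.0079753) / (0.10269) = 0.077666.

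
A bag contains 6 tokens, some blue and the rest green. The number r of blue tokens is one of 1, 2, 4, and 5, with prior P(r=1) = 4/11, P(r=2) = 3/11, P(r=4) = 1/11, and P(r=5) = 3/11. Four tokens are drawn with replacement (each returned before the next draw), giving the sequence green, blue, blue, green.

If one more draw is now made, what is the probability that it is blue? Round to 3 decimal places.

The likelihood of the observed sequence under each hypothesis: P(data | r = 1) = (5/6)(1/6)(1/6)(5/6) = 0.01929; P(data | r = 2) = (4/6)(2/6)(2/6)(4/6) = 0.049383; P(data | r = 4) = (2/6)(4/6)(4/6)(2/6) = 0.049383; P(data | r = 5) = (1/6)(5/6)(5/6)(1/6) = 0.01929.
Weighting by the prior gives 4/11 · 0.01929 = 0.0070146, 3/11 · 0.049383 = 0.013468, 1/11 · 0.049383 = 0.0044893, 3/11 · 0.01929 = 0.0052609; these sum to 0.030233.
The posterior is then P(r = 1 | data) = 0.23202, P(r = 2 | data) = 0.44548, P(r = 4 | data) = 0.14849, P(r = 5 | data) = 0.17401.
So P(blue next | data) = Σ P(blue next | H) P(H | data) = (1/6)(0.23202) + (1/3)(0.44548) + (2/3)(0.14849) + (5/6)(0.17401) = 0.43117.

0.431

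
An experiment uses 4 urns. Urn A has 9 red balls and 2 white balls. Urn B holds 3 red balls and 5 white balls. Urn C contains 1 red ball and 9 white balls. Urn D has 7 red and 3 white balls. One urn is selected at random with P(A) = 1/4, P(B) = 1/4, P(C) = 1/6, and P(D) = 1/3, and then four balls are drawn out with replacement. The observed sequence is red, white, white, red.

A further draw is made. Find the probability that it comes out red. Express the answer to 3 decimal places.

0.569

Under each hypothesis, the probability of the observed sequence is: P(data | urn A) = (9/11)(2/11)(2/11)(9/11) = 0.02213; P(data | urn B) = (3/8)(5/8)(5/8)(3/8) = 0.054932; P(data | urn C) = (1/10)(9/10)(9/10)(1/10) = 0.0081; P(data | urn D) = (7/10)(3/10)(3/10)(7/10) = 0.0441.
Weighting by the prior gives 1/4 · 0.02213 = 0.0055324, 1/4 · 0.054932 = 0.013733, 1/6 · 0.0081 = 0.00135, 1/3 · 0.0441 = 0.0147; with total 0.035315.
The posterior is then P(urn A | data) = 0.15666, P(urn B | data) = 0.38887, P(urn C | data) = 0.038227, P(urn D | data) = 0.41625.
So P(red next | data) = Σ P(red next | H) P(H | data) = (9/11)(0.15666) + (3/8)(0.38887) + (1/10)(0.038227) + (7/10)(0.41625) = 0.5692.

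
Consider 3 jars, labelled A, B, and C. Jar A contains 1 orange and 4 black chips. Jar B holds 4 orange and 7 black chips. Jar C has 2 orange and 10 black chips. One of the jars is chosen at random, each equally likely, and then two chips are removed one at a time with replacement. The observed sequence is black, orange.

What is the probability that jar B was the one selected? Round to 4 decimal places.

The likelihood of the observed sequence under each hypothesis: P(data | jar A) = (4/5)(1/5) = 0.16; P(data | jar B) = (7/11)(4/11) = 0.2314; P(data | jar C) = (10/12)(2/12) = 0.13889.
The prior-weighted likelihoods are 1/3 · 0.16 = 0.053333, 1/3 · 0.2314 = 0.077135, 1/3 · 0.13889 = 0.046296; summing to 0.17676.
By Bayes' rule, P(jar B | data) = (0.077135) / (0.17676) = 0.43637.

0.4364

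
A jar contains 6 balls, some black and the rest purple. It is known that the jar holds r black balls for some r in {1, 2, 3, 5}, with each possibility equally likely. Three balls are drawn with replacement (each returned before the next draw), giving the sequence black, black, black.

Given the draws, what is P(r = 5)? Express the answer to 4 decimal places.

Under each hypothesis, the probability of the observed sequence is: P(data | r = 1) = (1/6)(1/6)(1/6) = 1/216; P(data | r = 2) = (2/6)(2/6)(2/6) = 1/27; P(data | r = 3) = (3/6)(3/6)(3/6) = 1/8; P(data | r = 5) = (5/6)(5/6)(5/6) = 125/216.
Weighting by the prior gives 1/4 · 1/216 = 1/864, 1/4 · 1/27 = 1/108, 1/4 · 1/8 = 1/32, 1/4 · 125/216 = 125/864; with total 161/864.
So P(r = 5 | data) = (125/864) / (161/864) = 125/161.

0.7764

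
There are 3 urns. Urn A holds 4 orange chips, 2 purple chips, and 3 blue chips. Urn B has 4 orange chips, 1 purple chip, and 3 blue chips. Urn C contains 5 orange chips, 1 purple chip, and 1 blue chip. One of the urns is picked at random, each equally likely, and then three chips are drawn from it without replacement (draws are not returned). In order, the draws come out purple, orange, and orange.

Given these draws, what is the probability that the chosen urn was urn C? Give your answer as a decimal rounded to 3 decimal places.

The likelihood of the observed sequence under each hypothesis: P(data | urn A) = (2/9)(4/8)(3/7) = 1/21; P(data | urn B) = (1/8)(4/7)(3/6) = 1/28; P(data | urn C) = (1/7)(5/6)(4/5) = 2/21.
The prior-weighted likelihoods are 1/3 · 1/21 = 1/63, 1/3 · 1/28 = 1/84, 1/3 · 2/21 = 2/63; summing to 5/84.
By Bayes' rule, P(urn C | data) = (2/63) / (5/84) = 8/15.

0.533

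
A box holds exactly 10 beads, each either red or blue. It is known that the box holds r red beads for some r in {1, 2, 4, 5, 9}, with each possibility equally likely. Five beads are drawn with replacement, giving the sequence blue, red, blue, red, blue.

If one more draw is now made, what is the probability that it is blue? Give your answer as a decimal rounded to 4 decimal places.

For each hypothesis, P(data | H) works out to: P(data | r = 1) = (9/10)(1/10)(9/10)(1/10)(9/10) = 0.00729; P(data | r = 2) = (8/10)(2/10)(8/10)(2/10)(8/10) = 0.02048; P(data | r = 4) = (6/10)(4/10)(6/10)(4/10)(6/10) = 0.03456; P(data | r = 5) = (5/10)(5/10)(5/10)(5/10)(5/10) = 0.03125; P(data | r = 9) = (1/10)(9/10)(1/10)(9/10)(1/10) = 0.00081.
Weighting by the prior gives 1/5 · 0.00729 = 0.001458, 1/5 · 0.02048 = 0.004096, 1/5 · 0.03456 = 0.006912, 1/5 · 0.03125 = 0.00625, 1/5 · 0.00081 = 0.000162; with total 0.018878.
Dividing through by the total gives posterior P(r = 1 | data) = 0.077233, P(r = 2 | data) = 0.21697, P(r = 4 | data) = 0.36614, P(r = 5 | data) = 0.33107, P(r = 9 | data) = 0.0085814.
So P(blue next | data) = Σ P(blue next | H) P(H | data) = (9/10)(0.077233) + (4/5)(0.21697) + (3/5)(0.36614) + (1/2)(0.33107) + (1/10)(0.0085814) = 0.62917.

0.6292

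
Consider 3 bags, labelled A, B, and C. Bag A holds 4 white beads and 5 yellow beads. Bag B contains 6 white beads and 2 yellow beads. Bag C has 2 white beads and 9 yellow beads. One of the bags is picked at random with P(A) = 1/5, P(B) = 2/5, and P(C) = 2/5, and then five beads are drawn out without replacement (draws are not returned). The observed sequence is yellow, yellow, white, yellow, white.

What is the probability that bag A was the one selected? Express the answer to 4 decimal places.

Under each hypothesis, the probability of the observed sequence is: P(data | bag A) = (5/9)(4/8)(4/7)(3/6)(3/5) = 0.047619; P(data | bag B) = (2/8)(1/7)(6/6)(0/5) = 0; P(data | bag C) = (9/11)(8/10)(2/9)(7/8)(1/7) = 0.018182.
Multiplying each by its prior: 1/5 · 0.047619 = 0.0095238, 2/5 · 0 = 0, 2/5 · 0.018182 = 0.0072727; summing to 0.016797.
By Bayes' rule, P(bag A | data) = (0.0095238) / (0.016797) = 0.56701.

0.5670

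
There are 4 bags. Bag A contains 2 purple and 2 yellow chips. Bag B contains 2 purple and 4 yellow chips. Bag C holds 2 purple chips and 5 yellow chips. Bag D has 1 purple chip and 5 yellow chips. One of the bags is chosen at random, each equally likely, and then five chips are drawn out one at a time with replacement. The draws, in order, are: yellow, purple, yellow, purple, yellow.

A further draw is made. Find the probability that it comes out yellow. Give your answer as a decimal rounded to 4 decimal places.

0.6566

Compute the likelihood of the observed sequence for each case: P(data | bag A) = (2/4)(2/4)(2/4)(2/4)(2/4) = 0.03125; P(data | bag B) = (4/6)(2/6)(4/6)(2/6)(4/6) = 0.032922; P(data | bag C) = (5/7)(2/7)(5/7)(2/7)(5/7) = 0.02975; P(data | bag D) = (5/6)(1/6)(5/6)(1/6)(5/6) = 0.016075.
Weighting by the prior gives 1/4 · 0.03125 = 0.0078125, 1/4 · 0.032922 = 0.0082305, 1/4 · 0.02975 = 0.0074374, 1/4 · 0.016075 = 0.0040188; summing to 0.027499.
Normalising, the posterior is P(bag A | data) = 0.2841, P(bag B | data) = 0.2993, P(bag C | data) = 0.27046, P(bag D | data) = 0.14614.
Averaging over the posterior, P(yellow next | data) = (1/2)(0.2841) + (2/3)(0.2993) + (5/7)(0.27046) + (5/6)(0.14614) = 0.65655.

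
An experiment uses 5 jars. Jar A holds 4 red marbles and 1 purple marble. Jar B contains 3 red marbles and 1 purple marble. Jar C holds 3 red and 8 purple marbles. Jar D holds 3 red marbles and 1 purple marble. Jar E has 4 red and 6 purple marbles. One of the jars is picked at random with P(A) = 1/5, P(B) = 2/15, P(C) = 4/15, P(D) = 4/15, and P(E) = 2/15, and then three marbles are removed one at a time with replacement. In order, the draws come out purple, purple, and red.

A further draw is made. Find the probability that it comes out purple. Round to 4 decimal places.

For each hypothesis, P(data | H) works out to: P(data | jar A) = (1/5)(1/5)(4/5) = 0.032; P(data | jar B) = (1/4)(1/4)(3/4) = 0.046875; P(data | jar C) = (8/11)(8/11)(3/11) = 0.14425; P(data | jar D) = (1/4)(1/4)(3/4) = 0.046875; P(data | jar E) = (6/10)(6/10)(4/10) = 0.144.
Multiplying each by its prior: 1/5 · 0.032 = 0.0064, 2/15 · 0.046875 = 0.00625, 4/15 · 0.14425 = 0.038467, 4/15 · 0.046875 = 0.0125, 2/15 · 0.144 = 0.0192; summing to 0.082817.
The posterior is then P(jar A | data) = 0.077279, P(jar B | data) = 0.075467, P(jar C | data) = 0.46448, P(jar D | data) = 0.15093, P(jar E | data) = 0.23184.
The predictive probability is P(purple next | data) = (1/5)(0.077279) + (1/4)(0.075467) + (8/11)(0.46448) + (1/4)(0.15093) + (3/5)(0.23184) = 0.54896.

0.5490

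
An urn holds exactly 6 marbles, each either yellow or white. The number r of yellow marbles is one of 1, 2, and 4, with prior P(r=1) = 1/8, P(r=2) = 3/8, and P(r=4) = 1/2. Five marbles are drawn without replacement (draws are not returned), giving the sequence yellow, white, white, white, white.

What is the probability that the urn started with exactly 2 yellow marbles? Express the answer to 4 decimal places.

0.5455

Under each hypothesis, the probability of the observed sequence is: P(data | r = 1) = (1/6)(5/5)(4/4)(3/3)(2/2) = 1/6; P(data | r = 2) = (2/6)(4/5)(3/4)(2/3)(1/2) = 1/15; P(data | r = 4) = (4/6)(2/5)(1/4)(0/3) = 0.
Weighting by the prior gives 1/8 · 1/6 = 1/48, 3/8 · 1/15 = 1/40, 1/2 · 0 = 0; with total 11/240.
Hence P(r = 2 | data) = (1/40) / (11/240) = 6/11.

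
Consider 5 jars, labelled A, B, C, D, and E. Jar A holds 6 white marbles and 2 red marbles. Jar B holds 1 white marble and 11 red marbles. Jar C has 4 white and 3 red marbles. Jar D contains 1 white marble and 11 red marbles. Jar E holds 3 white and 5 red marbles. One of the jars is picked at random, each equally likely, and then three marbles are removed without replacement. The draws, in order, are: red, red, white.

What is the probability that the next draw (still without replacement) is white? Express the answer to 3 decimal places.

Compute the likelihood of the observed sequence for each case: P(data | jar A) = (2/8)(1/7)(6/6) = 1/28; P(data | jar B) = (11/12)(10/11)(1/10) = 1/12; P(data | jar C) = (3/7)(2/6)(4/5) = 4/35; P(data | jar D) = (11/12)(10/11)(1/10) = 1/12; P(data | jar E) = (5/8)(4/7)(3/6) = 5/28.
Weighting by the prior gives 1/5 · 1/28 = 1/140, 1/5 · 1/12 = 1/60, 1/5 · 4/35 = 4/175, 1/5 · 1/12 = 1/60, 1/5 · 5/28 = 1/28; these sum to 52/525.
Dividing through by the total gives posterior P(jar A | data) = 15/208, P(jar B | data) = 35/208, P(jar C | data) = 3/13, P(jar D | data) = 35/208, P(jar E | data) = 75/208.
So P(white next | data) = Σ P(white next | H) P(H | data) = (1)(15/208) + (0)(35/208) + (3/4)(3/13) + (0)(35/208) + (2/5)(75/208) = 81/208.

0.389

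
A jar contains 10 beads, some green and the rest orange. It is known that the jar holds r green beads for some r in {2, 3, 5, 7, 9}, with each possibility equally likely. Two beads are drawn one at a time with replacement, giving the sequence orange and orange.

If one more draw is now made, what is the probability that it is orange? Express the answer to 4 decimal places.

0.6811

For each hypothesis, P(data | H) works out to: P(data | r = 2) = (8/10)(8/10) = 16/25; P(data | r = 3) = (7/10)(7/10) = 49/100; P(data | r = 5) = (5/10)(5/10) = 1/4; P(data | r = 7) = (3/10)(3/10) = 9/100; P(data | r = 9) = (1/10)(1/10) = 1/100.
The prior-weighted likelihoods are 1/5 · 16/25 = 16/125, 1/5 · 49/100 = 49/500, 1/5 · 1/4 = 1/20, 1/5 · 9/100 = 9/500, 1/5 · 1/100 = 1/500; these sum to 37/125.
Dividing through by the total gives posterior P(r = 2 | data) = 16/37, P(r = 3 | data) = 49/148, P(r = 5 | data) = 25/148, P(r = 7 | data) = 9/148, P(r = 9 | data) = 1/148.
So P(orange next | data) = Σ P(orange next | H) P(H | data) = (4/5)(16/37) + (7/10)(49/148) + (1/2)(25/148) + (3/10)(9/148) + (1/10)(1/148) = 126/185.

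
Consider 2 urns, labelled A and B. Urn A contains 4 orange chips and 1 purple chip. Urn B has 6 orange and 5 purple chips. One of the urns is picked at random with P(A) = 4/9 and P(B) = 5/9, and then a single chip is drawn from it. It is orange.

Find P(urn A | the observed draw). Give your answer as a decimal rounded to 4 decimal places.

0.5399

Compute the likelihood of this draw for each case: P(data | urn A) = (4/5) = 4/5; P(data | urn B) = (6/11) = 6/11.
The prior-weighted likelihoods are 4/9 · 4/5 = 16/45, 5/9 · 6/11 = 10/33; with total 326/495.
Hence P(urn A | data) = (16/45) / (326/495) = 88/163.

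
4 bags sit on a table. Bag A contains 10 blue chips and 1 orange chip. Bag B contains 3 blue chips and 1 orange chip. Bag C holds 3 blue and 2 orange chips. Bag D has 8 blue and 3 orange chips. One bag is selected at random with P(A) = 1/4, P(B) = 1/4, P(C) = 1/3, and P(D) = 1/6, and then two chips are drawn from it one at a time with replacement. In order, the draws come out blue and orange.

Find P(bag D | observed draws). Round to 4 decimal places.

0.1831

The likelihood of the observed sequence under each hypothesis: P(data | bag A) = (10/11)(1/11) = 0.082645; P(data | bag B) = (3/4)(1/4) = 0.1875; P(data | bag C) = (3/5)(2/5) = 0.24; P(data | bag D) = (8/11)(3/11) = 0.19835.
Multiplying each by its prior: 1/4 · 0.082645 = 0.020661, 1/4 · 0.1875 = 0.046875, 1/3 · 0.24 = 0.08, 1/6 · 0.19835 = 0.033058; these sum to 0.18059.
Hence P(bag D | data) = (0.033058) / (0.18059) = 0.18305.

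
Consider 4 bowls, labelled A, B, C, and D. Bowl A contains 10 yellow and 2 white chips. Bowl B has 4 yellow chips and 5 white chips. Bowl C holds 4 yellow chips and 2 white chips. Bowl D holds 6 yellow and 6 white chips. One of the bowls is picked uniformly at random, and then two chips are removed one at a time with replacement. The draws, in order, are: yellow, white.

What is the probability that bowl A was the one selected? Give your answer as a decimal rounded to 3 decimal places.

0.162

Compute the likelihood of the observed sequence for each case: P(data | bowl A) = (10/12)(2/12) = 5/36; P(data | bowl B) = (4/9)(5/9) = 20/81; P(data | bowl C) = (4/6)(2/6) = 2/9; P(data | bowl D) = (6/12)(6/12) = 1/4.
Weighting by the prior gives 1/4 · 5/36 = 5/144, 1/4 · 20/81 = 5/81, 1/4 · 2/9 = 1/18, 1/4 · 1/4 = 1/16; these sum to 139/648.
Hence P(bowl A | data) = (5/144) / (139/648) = 45/278.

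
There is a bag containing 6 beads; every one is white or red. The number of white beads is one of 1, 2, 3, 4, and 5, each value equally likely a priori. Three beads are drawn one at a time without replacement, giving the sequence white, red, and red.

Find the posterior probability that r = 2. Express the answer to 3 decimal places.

0.343

The likelihood of the observed sequence under each hypothesis: P(data | r = 1) = (1/6)(5/5)(4/4) = 1/6; P(data | r = 2) = (2/6)(4/5)(3/4) = 1/5; P(data | r = 3) = (3/6)(3/5)(2/4) = 3/20; P(data | r = 4) = (4/6)(2/5)(1/4) = 1/15; P(data | r = 5) = (5/6)(1/5)(0/4) = 0.
Multiplying each by its prior: 1/5 · 1/6 = 1/30, 1/5 · 1/5 = 1/25, 1/5 · 3/20 = 3/100, 1/5 · 1/15 = 1/75, 1/5 · 0 = 0; with total 7/60.
By Bayes' rule, P(r = 2 | data) = (1/25) / (7/60) = 12/35.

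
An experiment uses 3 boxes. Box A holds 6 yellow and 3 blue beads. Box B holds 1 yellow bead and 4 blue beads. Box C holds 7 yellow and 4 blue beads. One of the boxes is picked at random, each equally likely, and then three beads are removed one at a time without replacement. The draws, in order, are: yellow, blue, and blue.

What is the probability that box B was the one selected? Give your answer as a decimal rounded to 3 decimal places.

Under each hypothesis, the probability of the observed sequence is: P(data | box A) = (6/9)(3/8)(2/7) = 0.071429; P(data | box B) = (1/5)(4/4)(3/3) = 0.2; P(data | box C) = (7/11)(4/10)(3/9) = 0.084848.
The prior-weighted likelihoods are 1/3 · 0.071429 = 0.02381, 1/3 · 0.2 = 0.066667, 1/3 · 0.084848 = 0.028283; these sum to 0.11876.
So P(box B | data) = (0.066667) / (0.11876) = 0.56136.

0.561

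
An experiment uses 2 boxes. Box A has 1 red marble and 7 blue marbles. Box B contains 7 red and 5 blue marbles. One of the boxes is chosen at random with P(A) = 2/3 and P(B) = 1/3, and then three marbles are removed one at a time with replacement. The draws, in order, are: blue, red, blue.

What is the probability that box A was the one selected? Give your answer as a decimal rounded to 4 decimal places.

Compute the likelihood of the observed sequence for each case: P(data | box A) = (7/8)(1/8)(7/8) = 0.095703; P(data | box B) = (5/12)(7/12)(5/12) = 0.10127.
The prior-weighted likelihoods are 2/3 · 0.095703 = 0.063802, 1/3 · 0.10127 = 0.033758; these sum to 0.09756.
Therefore the posterior P(box A | data) = (0.063802) / (0.09756) = 0.65398.

0.6540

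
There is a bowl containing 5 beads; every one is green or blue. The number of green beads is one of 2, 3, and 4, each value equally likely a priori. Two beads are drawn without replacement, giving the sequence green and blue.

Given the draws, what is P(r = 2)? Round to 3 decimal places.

Under each hypothesis, the probability of the observed sequence is: P(data | r = 2) = (2/5)(3/4) = 3/10; P(data | r = 3) = (3/5)(2/4) = 3/10; P(data | r = 4) = (4/5)(1/4) = 1/5.
The prior-weighted likelihoods are 1/3 · 3/10 = 1/10, 1/3 · 3/10 = 1/10, 1/3 · 1/5 = 1/15; these sum to 4/15.
By Bayes' rule, P(r = 2 | data) = (1/10) / (4/15) = 3/8.

0.375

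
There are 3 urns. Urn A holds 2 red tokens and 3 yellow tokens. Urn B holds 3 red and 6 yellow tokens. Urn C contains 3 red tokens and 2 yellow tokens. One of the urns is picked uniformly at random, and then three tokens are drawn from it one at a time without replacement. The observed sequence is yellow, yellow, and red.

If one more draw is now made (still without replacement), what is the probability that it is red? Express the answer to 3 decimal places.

Compute the likelihood of the observed sequence for each case: P(data | urn A) = (3/5)(2/4)(2/3) = 1/5; P(data | urn B) = (6/9)(5/8)(3/7) = 5/28; P(data | urn C) = (2/5)(1/4)(3/3) = 1/10.
Multiplying each by its prior: 1/3 · 1/5 = 1/15, 1/3 · 5/28 = 5/84, 1/3 · 1/10 = 1/30; with total 67/420.
Normalising, the posterior is P(urn A | data) = 28/67, P(urn B | data) = 25/67, P(urn C | data) = 14/67.
The predictive probability is P(red next | data) = (1/2)(28/67) + (1/3)(25/67) + (1)(14/67) = 109/201.

0.542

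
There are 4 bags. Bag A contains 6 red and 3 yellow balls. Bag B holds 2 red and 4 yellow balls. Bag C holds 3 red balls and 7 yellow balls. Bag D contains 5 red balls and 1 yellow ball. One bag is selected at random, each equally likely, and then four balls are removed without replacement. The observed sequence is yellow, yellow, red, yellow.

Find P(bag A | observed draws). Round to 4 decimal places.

0.0441

For each hypothesis, P(data | H) works out to: P(data | bag A) = (3/9)(2/8)(6/7)(1/6) = 0.011905; P(data | bag B) = (4/6)(3/5)(2/4)(2/3) = 0.13333; P(data | bag C) = (7/10)(6/9)(3/8)(5/7) = 0.125; P(data | bag D) = (1/6)(0/5) = 0.
Multiplying each by its prior: 1/4 · 0.011905 = 0.0029762, 1/4 · 0.13333 = 0.033333, 1/4 · 0.125 = 0.03125, 1/4 · 0 = 0; these sum to 0.06756.
Therefore the posterior P(bag A | data) = (0.0029762) / (0.06756) = 0.044053.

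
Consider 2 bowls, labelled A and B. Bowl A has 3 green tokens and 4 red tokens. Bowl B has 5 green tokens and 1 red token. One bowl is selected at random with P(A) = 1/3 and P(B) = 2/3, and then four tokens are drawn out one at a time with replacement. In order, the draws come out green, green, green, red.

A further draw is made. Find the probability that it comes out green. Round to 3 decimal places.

0.757

Under each hypothesis, the probability of the observed sequence is: P(data | bowl A) = (3/7)(3/7)(3/7)(4/7) = 0.044981; P(data | bowl B) = (5/6)(5/6)(5/6)(1/6) = 0.096451.
Multiplying each by its prior: 1/3 · 0.044981 = 0.014994, 2/3 · 0.096451 = 0.0643; these sum to 0.079294.
The posterior is then P(bowl A | data) = 0.18909, P(bowl B | data) = 0.81091.
So P(green next | data) = Σ P(green next | H) P(H | data) = (3/7)(0.18909) + (5/6)(0.81091) = 0.7568.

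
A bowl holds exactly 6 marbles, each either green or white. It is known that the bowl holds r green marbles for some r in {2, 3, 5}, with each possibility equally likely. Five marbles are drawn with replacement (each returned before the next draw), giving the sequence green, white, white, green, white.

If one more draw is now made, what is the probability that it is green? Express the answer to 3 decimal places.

0.434

Under each hypothesis, the probability of the observed sequence is: P(data | r = 2) = (2/6)(4/6)(4/6)(2/6)(4/6) = 0.032922; P(data | r = 3) = (3/6)(3/6)(3/6)(3/6)(3/6) = 0.03125; P(data | r = 5) = (5/6)(1/6)(1/6)(5/6)(1/6) = 0.003215.
Weighting by the prior gives 1/3 · 0.032922 = 0.010974, 1/3 · 0.03125 = 0.010417, 1/3 · 0.003215 = 0.0010717; summing to 0.022462.
Dividing through by the total gives posterior P(r = 2 | data) = 0.48855, P(r = 3 | data) = 0.46374, P(r = 5 | data) = 0.04771.
Averaging over the posterior, P(green next | data) = (1/3)(0.48855) + (1/2)(0.46374) + (5/6)(0.04771) = 0.43448.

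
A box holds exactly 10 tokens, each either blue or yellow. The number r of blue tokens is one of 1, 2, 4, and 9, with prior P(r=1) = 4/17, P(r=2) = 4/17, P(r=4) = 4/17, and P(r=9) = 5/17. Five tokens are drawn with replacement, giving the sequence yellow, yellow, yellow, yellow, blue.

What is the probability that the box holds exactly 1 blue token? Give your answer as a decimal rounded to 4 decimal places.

Under each hypothesis, the probability of the observed sequence is: P(data | r = 1) = (9/10)(9/10)(9/10)(9/10)(1/10) = 0.06561; P(data | r = 2) = (8/10)(8/10)(8/10)(8/10)(2/10) = 0.08192; P(data | r = 4) = (6/10)(6/10)(6/10)(6/10)(4/10) = 0.05184; P(data | r = 9) = (1/10)(1/10)(1/10)(1/10)(9/10) = 9e-05.
The prior-weighted likelihoods are 4/17 · 0.06561 = 0.015438, 4/17 · 0.08192 = 0.019275, 4/17 · 0.05184 = 0.012198, 5/17 · 9e-05 = 2.6471e-05; summing to 0.046937.
By Bayes' rule, P(r = 1 | data) = (0.015438) / (0.046937) = 0.3289.

0.3289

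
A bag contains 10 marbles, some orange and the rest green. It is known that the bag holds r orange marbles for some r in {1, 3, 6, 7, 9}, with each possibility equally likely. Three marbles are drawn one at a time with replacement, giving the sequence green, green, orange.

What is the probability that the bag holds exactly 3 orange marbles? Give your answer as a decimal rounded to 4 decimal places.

0.3712

For each hypothesis, P(data | H) works out to: P(data | r = 1) = (9/10)(9/10)(1/10) = 0.081; P(data | r = 3) = (7/10)(7/10)(3/10) = 0.147; P(data | r = 6) = (4/10)(4/10)(6/10) = 0.096; P(data | r = 7) = (3/10)(3/10)(7/10) = 0.063; P(data | r = 9) = (1/10)(1/10)(9/10) = 0.009.
Multiplying each by its prior: 1/5 · 0.081 = 0.0162, 1/5 · 0.147 = 0.0294, 1/5 · 0.096 = 0.0192, 1/5 · 0.063 = 0.0126, 1/5 · 0.009 = 0.0018; with total 0.0792.
By Bayes' rule, P(r = 3 | data) = (0.0294) / (0.0792) = 0.37121.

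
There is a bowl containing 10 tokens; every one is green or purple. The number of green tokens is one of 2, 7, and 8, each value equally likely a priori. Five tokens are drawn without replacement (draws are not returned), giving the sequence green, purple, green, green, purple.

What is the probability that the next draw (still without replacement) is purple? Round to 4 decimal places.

0.1304

The likelihood of the observed sequence under each hypothesis: P(data | r = 2) = (2/10)(8/9)(1/8)(0/7) = 0; P(data | r = 7) = (7/10)(3/9)(6/8)(5/7)(2/6) = 0.041667; P(data | r = 8) = (8/10)(2/9)(7/8)(6/7)(1/6) = 0.022222.
Weighting by the prior gives 1/3 · 0 = 0, 1/3 · 0.041667 = 0.013889, 1/3 · 0.022222 = 0.0074074; with total 0.021296.
Dividing through by the total gives posterior P(r = 2 | data) = 0, P(r = 7 | data) = 0.65217, P(r = 8 | data) = 0.34783.
Averaging over the posterior, P(purple next | data) = (1/5)(0.65217) + (0)(0.34783) = 0.13043.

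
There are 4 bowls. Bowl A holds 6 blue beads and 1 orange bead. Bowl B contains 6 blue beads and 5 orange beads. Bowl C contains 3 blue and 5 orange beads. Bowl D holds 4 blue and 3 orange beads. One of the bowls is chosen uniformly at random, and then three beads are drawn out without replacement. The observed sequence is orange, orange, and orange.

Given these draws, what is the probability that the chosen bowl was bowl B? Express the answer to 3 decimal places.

0.226

For each hypothesis, P(data | H) works out to: P(data | bowl A) = (1/7)(0/6) = 0; P(data | bowl B) = (5/11)(4/10)(3/9) = 0.060606; P(data | bowl C) = (5/8)(4/7)(3/6) = 0.17857; P(data | bowl D) = (3/7)(2/6)(1/5) = 0.028571.
Weighting by the prior gives 1/4 · 0 = 0, 1/4 · 0.060606 = 0.015152, 1/4 · 0.17857 = 0.044643, 1/4 · 0.028571 = 0.0071429; these sum to 0.066937.
By Bayes' rule, P(bowl B | data) = (0.015152) / (0.066937) = 0.22635.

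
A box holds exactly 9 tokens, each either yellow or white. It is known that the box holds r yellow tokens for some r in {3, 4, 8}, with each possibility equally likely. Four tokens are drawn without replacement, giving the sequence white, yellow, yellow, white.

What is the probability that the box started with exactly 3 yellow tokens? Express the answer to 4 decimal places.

For each hypothesis, P(data | H) works out to: P(data | r = 3) = (6/9)(3/8)(2/7)(5/6) = 5/84; P(data | r = 4) = (5/9)(4/8)(3/7)(4/6) = 5/63; P(data | r = 8) = (1/9)(8/8)(7/7)(0/6) = 0.
Weighting by the prior gives 1/3 · 5/84 = 5/252, 1/3 · 5/63 = 5/189, 1/3 · 0 = 0; summing to 5/108.
By Bayes' rule, P(r = 3 | data) = (5/252) / (5/108) = 3/7.

0.4286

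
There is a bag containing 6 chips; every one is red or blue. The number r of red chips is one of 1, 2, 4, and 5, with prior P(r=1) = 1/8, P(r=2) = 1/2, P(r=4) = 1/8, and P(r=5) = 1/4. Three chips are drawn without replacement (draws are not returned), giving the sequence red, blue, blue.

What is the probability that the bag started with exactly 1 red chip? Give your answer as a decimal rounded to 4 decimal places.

Under each hypothesis, the probability of the observed sequence is: P(data | r = 1) = (1/6)(5/5)(4/4) = 1/6; P(data | r = 2) = (2/6)(4/5)(3/4) = 1/5; P(data | r = 4) = (4/6)(2/5)(1/4) = 1/15; P(data | r = 5) = (5/6)(1/5)(0/4) = 0.
Weighting by the prior gives 1/8 · 1/6 = 1/48, 1/2 · 1/5 = 1/10, 1/8 · 1/15 = 1/120, 1/4 · 0 = 0; with total 31/240.
So P(r = 1 | data) = (1/48) / (31/240) = 5/31.

0.1613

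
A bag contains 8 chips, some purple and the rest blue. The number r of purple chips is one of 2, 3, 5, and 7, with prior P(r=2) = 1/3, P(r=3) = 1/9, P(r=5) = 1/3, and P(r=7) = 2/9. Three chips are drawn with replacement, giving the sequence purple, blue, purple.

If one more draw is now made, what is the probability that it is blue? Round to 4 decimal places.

Compute the likelihood of the observed sequence for each case: P(data | r = 2) = (2/8)(6/8)(2/8) = 0.046875; P(data | r = 3) = (3/8)(5/8)(3/8) = 0.087891; P(data | r = 5) = (5/8)(3/8)(5/8) = 0.14648; P(data | r = 7) = (7/8)(1/8)(7/8) = 0.095703.
Multiplying each by its prior: 1/3 · 0.046875 = 0.015625, 1/9 · 0.087891 = 0.0097656, 1/3 · 0.14648 = 0.048828, 2/9 · 0.095703 = 0.021267; these sum to 0.095486.
The posterior is then P(r = 2 | data) = 0.16364, P(r = 3 | data) = 0.10227, P(r = 5 | data) = 0.51136, P(r = 7 | data) = 0.22273.
The predictive probability is P(blue next | data) = (3/4)(0.16364) + (5/8)(0.10227) + (3/8)(0.51136) + (1/8)(0.22273) = 0.40625.

0.4063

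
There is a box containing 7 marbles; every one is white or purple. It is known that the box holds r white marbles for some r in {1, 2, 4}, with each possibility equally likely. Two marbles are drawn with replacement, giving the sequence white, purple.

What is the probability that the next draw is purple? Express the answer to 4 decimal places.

For each hypothesis, P(data | H) works out to: P(data | r = 1) = (1/7)(6/7) = 6/49; P(data | r = 2) = (2/7)(5/7) = 10/49; P(data | r = 4) = (4/7)(3/7) = 12/49.
Weighting by the prior gives 1/3 · 6/49 = 2/49, 1/3 · 10/49 = 10/147, 1/3 · 12/49 = 4/49; with total 4/21.
Dividing through by the total gives posterior P(r = 1 | data) = 3/14, P(r = 2 | data) = 5/14, P(r = 4 | data) = 3/7.
The predictive probability is P(purple next | data) = (6/7)(3/14) + (5/7)(5/14) + (3/7)(3/7) = 61/98.

0.6224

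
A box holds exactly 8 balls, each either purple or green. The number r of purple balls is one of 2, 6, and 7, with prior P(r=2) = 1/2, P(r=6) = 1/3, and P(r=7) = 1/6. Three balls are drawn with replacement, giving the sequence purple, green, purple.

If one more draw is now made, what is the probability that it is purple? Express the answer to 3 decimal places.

The likelihood of the observed sequence under each hypothesis: P(data | r = 2) = (2/8)(6/8)(2/8) = 0.046875; P(data | r = 6) = (6/8)(2/8)(6/8) = 0.14062; P(data | r = 7) = (7/8)(1/8)(7/8) = 0.095703.
Weighting by the prior gives 1/2 · 0.046875 = 0.023438, 1/3 · 0.14062 = 0.046875, 1/6 · 0.095703 = 0.015951; summing to 0.086263.
The posterior is then P(r = 2 | data) = 0.2717, P(r = 6 | data) = 0.5434, P(r = 7 | data) = 0.18491.
So P(purple next | data) = Σ P(purple next | H) P(H | data) = (1/4)(0.2717) + (3/4)(0.5434) + (7/8)(0.18491) = 0.63726.

0.637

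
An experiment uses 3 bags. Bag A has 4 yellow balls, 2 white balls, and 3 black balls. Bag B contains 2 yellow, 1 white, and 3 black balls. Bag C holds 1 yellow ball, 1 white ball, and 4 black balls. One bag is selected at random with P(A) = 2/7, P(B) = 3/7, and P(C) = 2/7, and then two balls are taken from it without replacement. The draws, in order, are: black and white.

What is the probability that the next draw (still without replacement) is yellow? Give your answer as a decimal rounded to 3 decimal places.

0.425

Under each hypothesis, the probability of the observed sequence is: P(data | bag A) = (3/9)(2/8) = 1/12; P(data | bag B) = (3/6)(1/5) = 1/10; P(data | bag C) = (4/6)(1/5) = 2/15.
Weighting by the prior gives 2/7 · 1/12 = 1/42, 3/7 · 1/10 = 3/70, 2/7 · 2/15 = 4/105; with total 11/105.
Normalising, the posterior is P(bag A | data) = 5/22, P(bag B | data) = 9/22, P(bag C | data) = 4/11.
So P(yellow next | data) = Σ P(yellow next | H) P(H | data) = (4/7)(5/22) + (1/2)(9/22) + (1/4)(4/11) = 131/308.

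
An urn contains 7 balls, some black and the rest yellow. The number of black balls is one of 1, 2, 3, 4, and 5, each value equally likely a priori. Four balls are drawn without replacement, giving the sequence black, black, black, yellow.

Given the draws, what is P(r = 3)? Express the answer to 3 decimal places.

Under each hypothesis, the probability of the observed sequence is: P(data | r = 1) = (1/7)(0/6) = 0; P(data | r = 2) = (2/7)(1/6)(0/5) = 0; P(data | r = 3) = (3/7)(2/6)(1/5)(4/4) = 1/35; P(data | r = 4) = (4/7)(3/6)(2/5)(3/4) = 3/35; P(data | r = 5) = (5/7)(4/6)(3/5)(2/4) = 1/7.
Weighting by the prior gives 1/5 · 0 = 0, 1/5 · 0 = 0, 1/5 · 1/35 = 1/175, 1/5 · 3/35 = 3/175, 1/5 · 1/7 = 1/35; summing to 9/175.
Hence P(r = 3 | data) = (1/175) / (9/175) = 1/9.

0.111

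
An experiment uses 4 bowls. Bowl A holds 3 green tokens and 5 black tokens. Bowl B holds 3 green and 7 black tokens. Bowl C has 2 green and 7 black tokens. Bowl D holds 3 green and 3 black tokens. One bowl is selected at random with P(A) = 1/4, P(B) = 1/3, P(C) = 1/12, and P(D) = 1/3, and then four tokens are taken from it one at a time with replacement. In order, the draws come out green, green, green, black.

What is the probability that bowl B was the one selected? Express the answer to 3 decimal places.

Compute the likelihood of the observed sequence for each case: P(data | bowl A) = (3/8)(3/8)(3/8)(5/8) = 0.032959; P(data | bowl B) = (3/10)(3/10)(3/10)(7/10) = 0.0189; P(data | bowl C) = (2/9)(2/9)(2/9)(7/9) = 0.0085353; P(data | bowl D) = (3/6)(3/6)(3/6)(3/6) = 0.0625.
Multiplying each by its prior: 1/4 · 0.032959 = 0.0082397, 1/3 · 0.0189 = 0.0063, 1/12 · 0.0085353 = 0.00071127, 1/3 · 0.0625 = 0.020833; with total 0.036084.
Hence P(bowl B | data) = (0.0063) / (0.036084) = 0.17459.

0.175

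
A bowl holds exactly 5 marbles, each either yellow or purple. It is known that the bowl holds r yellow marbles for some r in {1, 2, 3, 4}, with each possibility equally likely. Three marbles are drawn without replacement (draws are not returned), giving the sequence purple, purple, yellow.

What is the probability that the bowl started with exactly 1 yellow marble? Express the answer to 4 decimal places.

Under each hypothesis, the probability of the observed sequence is: P(data | r = 1) = (4/5)(3/4)(1/3) = 1/5; P(data | r = 2) = (3/5)(2/4)(2/3) = 1/5; P(data | r = 3) = (2/5)(1/4)(3/3) = 1/10; P(data | r = 4) = (1/5)(0/4) = 0.
The prior-weighted likelihoods are 1/4 · 1/5 = 1/20, 1/4 · 1/5 = 1/20, 1/4 · 1/10 = 1/40, 1/4 · 0 = 0; with total 1/8.
Hence P(r = 1 | data) = (1/20) / (1/8) = 2/5.

0.4000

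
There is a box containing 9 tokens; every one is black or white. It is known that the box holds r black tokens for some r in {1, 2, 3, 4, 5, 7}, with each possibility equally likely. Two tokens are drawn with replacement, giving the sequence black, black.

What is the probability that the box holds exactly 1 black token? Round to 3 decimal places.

Compute the likelihood of the observed sequence for each case: P(data | r = 1) = (1/9)(1/9) = 1/81; P(data | r = 2) = (2/9)(2/9) = 4/81; P(data | r = 3) = (3/9)(3/9) = 1/9; P(data | r = 4) = (4/9)(4/9) = 16/81; P(data | r = 5) = (5/9)(5/9) = 25/81; P(data | r = 7) = (7/9)(7/9) = 49/81.
Weighting by the prior gives 1/6 · 1/81 = 1/486, 1/6 · 4/81 = 2/243, 1/6 · 1/9 = 1/54, 1/6 · 16/81 = 8/243, 1/6 · 25/81 = 25/486, 1/6 · 49/81 = 49/486; summing to 52/243.
So P(r = 1 | data) = (1/486) / (52/243) = 1/104.

0.010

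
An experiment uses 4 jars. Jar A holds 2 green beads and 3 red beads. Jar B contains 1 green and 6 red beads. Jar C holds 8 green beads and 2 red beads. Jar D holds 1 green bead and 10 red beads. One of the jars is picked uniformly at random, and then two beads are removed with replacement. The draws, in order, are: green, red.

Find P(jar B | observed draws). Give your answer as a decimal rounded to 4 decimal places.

0.2024

The likelihood of the observed sequence under each hypothesis: P(data | jar A) = (2/5)(3/5) = 0.24; P(data | jar B) = (1/7)(6/7) = 0.12245; P(data | jar C) = (8/10)(2/10) = 0.16; P(data | jar D) = (1/11)(10/11) = 0.082645.
Weighting by the prior gives 1/4 · 0.24 = 0.06, 1/4 · 0.12245 = 0.030612, 1/4 · 0.16 = 0.04, 1/4 · 0.082645 = 0.020661; summing to 0.15127.
Hence P(jar B | data) = (0.030612) / (0.15127) = 0.20236.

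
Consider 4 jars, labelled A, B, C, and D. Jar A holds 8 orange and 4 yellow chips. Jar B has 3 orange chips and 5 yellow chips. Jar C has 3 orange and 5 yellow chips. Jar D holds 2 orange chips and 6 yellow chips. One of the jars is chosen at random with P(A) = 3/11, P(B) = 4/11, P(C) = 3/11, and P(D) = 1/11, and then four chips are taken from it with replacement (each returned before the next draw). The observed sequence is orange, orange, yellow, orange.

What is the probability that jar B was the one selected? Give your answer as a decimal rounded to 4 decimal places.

0.2447

The likelihood of the observed sequence under each hypothesis: P(data | jar A) = (8/12)(8/12)(4/12)(8/12) = 0.098765; P(data | jar B) = (3/8)(3/8)(5/8)(3/8) = 0.032959; P(data | jar C) = (3/8)(3/8)(5/8)(3/8) = 0.032959; P(data | jar D) = (2/8)(2/8)(6/8)(2/8) = 0.011719.
Multiplying each by its prior: 3/11 · 0.098765 = 0.026936, 4/11 · 0.032959 = 0.011985, 3/11 · 0.032959 = 0.0089888, 1/11 · 0.011719 = 0.0010653; with total 0.048975.
By Bayes' rule, P(jar B | data) = (0.011985) / (0.048975) = 0.24472.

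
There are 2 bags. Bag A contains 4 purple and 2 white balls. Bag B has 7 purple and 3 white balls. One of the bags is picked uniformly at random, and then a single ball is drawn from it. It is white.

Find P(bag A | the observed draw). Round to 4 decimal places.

For each hypothesis, P(data | H) works out to: P(data | bag A) = (2/6) = 1/3; P(data | bag B) = (3/10) = 3/10.
Weighting by the prior gives 1/2 · 1/3 = 1/6, 1/2 · 3/10 = 3/20; with total 19/60.
By Bayes' rule, P(bag A | data) = (1/6) / (19/60) = 10/19.

0.5263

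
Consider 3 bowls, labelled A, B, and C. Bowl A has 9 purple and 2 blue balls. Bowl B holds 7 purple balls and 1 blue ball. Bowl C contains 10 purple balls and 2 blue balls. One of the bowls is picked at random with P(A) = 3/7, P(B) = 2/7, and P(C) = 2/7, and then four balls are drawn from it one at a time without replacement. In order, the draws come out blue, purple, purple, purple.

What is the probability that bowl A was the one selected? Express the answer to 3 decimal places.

Compute the likelihood of the observed sequence for each case: P(data | bowl A) = (2/11)(9/10)(8/9)(7/8) = 0.12727; P(data | bowl B) = (1/8)(7/7)(6/6)(5/5) = 0.125; P(data | bowl C) = (2/12)(10/11)(9/10)(8/9) = 0.12121.
Multiplying each by its prior: 3/7 · 0.12727 = 0.054545, 2/7 · 0.125 = 0.035714, 2/7 · 0.12121 = 0.034632; with total 0.12489.
Therefore the posterior P(bowl A | data) = (0.054545) / (0.12489) = 0.43674.

0.437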